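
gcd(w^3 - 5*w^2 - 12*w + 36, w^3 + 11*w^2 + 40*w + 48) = w + 3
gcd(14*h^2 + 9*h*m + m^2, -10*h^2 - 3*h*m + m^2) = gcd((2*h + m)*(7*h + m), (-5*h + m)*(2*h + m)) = 2*h + m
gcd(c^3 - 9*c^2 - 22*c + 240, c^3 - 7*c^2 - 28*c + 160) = c^2 - 3*c - 40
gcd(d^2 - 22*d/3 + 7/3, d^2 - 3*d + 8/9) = d - 1/3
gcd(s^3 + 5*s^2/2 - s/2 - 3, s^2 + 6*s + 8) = s + 2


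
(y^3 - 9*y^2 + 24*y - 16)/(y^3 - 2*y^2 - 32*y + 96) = (y - 1)/(y + 6)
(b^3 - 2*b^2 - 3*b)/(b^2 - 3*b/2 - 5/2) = 2*b*(b - 3)/(2*b - 5)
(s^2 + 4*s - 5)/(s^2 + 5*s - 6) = (s + 5)/(s + 6)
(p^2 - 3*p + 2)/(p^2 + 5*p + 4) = (p^2 - 3*p + 2)/(p^2 + 5*p + 4)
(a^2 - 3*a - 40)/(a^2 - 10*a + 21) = (a^2 - 3*a - 40)/(a^2 - 10*a + 21)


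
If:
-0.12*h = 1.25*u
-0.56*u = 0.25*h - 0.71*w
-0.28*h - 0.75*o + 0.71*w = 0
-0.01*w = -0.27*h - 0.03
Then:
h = -0.11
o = 0.01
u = 0.01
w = -0.03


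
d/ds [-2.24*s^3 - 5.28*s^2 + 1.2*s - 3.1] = -6.72*s^2 - 10.56*s + 1.2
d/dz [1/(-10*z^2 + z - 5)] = (20*z - 1)/(10*z^2 - z + 5)^2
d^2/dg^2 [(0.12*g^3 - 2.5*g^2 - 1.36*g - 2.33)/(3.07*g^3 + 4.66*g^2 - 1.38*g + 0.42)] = (-3.5527136788005e-15*g^7 - 50.5579879999999*g^6 - 73.8568319999997*g^5 - 445.664532*g^4 - 590.962792*g^3 - 194.372724*g^2 + 124.026156*g - 2.212464)/(28.934443*g^9 + 131.760102*g^8 + 160.98159*g^7 - 5.38526599999999*g^6 - 36.311436*g^5 + 43.308936*g^4 - 17.209044*g^3 + 4.865616*g^2 - 0.730296*g + 0.074088)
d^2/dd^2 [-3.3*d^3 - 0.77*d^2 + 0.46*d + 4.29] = -19.8*d - 1.54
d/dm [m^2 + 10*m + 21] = 2*m + 10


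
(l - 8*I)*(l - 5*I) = l^2 - 13*I*l - 40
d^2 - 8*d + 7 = (d - 7)*(d - 1)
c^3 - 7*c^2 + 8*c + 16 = (c - 4)^2*(c + 1)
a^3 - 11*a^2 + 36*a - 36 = (a - 6)*(a - 3)*(a - 2)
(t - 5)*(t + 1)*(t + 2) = t^3 - 2*t^2 - 13*t - 10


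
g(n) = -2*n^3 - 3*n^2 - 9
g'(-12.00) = -792.00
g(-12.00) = 3015.00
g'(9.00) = -540.00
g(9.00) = -1710.00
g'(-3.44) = -50.36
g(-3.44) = 36.91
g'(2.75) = -61.88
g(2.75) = -73.28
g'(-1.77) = -8.18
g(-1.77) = -7.31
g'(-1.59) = -5.63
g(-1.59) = -8.54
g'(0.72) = -7.43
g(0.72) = -11.30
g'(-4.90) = -114.66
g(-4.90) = 154.27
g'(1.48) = -22.02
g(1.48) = -22.05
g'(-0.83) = 0.85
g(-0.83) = -9.92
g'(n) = -6*n^2 - 6*n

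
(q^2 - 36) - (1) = q^2 - 37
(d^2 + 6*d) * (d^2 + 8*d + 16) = d^4 + 14*d^3 + 64*d^2 + 96*d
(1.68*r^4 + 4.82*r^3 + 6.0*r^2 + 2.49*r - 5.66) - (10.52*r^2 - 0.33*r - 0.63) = 1.68*r^4 + 4.82*r^3 - 4.52*r^2 + 2.82*r - 5.03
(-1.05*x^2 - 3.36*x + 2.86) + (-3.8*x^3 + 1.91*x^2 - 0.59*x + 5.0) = -3.8*x^3 + 0.86*x^2 - 3.95*x + 7.86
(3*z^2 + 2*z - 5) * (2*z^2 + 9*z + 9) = 6*z^4 + 31*z^3 + 35*z^2 - 27*z - 45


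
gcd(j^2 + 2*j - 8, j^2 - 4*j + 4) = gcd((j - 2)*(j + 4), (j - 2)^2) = j - 2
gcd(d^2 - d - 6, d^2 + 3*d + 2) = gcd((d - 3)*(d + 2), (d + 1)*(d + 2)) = d + 2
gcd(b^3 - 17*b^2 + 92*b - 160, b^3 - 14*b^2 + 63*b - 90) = b - 5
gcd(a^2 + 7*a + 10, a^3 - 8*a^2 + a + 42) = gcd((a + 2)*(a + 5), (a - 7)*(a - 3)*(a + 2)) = a + 2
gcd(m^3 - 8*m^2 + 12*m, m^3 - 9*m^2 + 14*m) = m^2 - 2*m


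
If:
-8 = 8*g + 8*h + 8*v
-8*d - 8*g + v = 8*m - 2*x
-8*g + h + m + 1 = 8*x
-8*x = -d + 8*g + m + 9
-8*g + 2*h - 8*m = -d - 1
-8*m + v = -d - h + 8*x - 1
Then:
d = 15909/6349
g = -8543/6349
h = -46821/6349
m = -380/6349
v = 49015/6349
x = 6873/12698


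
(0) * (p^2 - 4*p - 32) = 0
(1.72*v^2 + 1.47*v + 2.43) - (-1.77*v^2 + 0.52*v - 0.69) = 3.49*v^2 + 0.95*v + 3.12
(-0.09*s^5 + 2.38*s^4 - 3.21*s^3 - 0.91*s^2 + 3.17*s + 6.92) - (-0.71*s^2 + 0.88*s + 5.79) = -0.09*s^5 + 2.38*s^4 - 3.21*s^3 - 0.2*s^2 + 2.29*s + 1.13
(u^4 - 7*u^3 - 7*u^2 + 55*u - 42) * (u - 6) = u^5 - 13*u^4 + 35*u^3 + 97*u^2 - 372*u + 252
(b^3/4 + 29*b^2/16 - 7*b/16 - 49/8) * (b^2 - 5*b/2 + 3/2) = b^5/4 + 19*b^4/16 - 147*b^3/32 - 37*b^2/16 + 469*b/32 - 147/16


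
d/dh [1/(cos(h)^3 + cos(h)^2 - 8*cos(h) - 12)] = (3*cos(h) - 4)*sin(h)/((cos(h) - 3)^2*(cos(h) + 2)^3)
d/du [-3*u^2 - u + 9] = -6*u - 1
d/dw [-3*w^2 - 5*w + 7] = -6*w - 5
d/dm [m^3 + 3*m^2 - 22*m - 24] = 3*m^2 + 6*m - 22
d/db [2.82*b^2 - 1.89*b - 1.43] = 5.64*b - 1.89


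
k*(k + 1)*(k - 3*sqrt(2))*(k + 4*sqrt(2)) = k^4 + k^3 + sqrt(2)*k^3 - 24*k^2 + sqrt(2)*k^2 - 24*k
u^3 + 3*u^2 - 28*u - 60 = (u - 5)*(u + 2)*(u + 6)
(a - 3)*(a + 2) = a^2 - a - 6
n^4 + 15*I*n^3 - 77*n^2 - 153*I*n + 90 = (n + I)*(n + 3*I)*(n + 5*I)*(n + 6*I)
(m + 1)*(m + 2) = m^2 + 3*m + 2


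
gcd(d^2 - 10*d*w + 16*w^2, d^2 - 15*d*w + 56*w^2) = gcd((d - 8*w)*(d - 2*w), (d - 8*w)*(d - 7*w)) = -d + 8*w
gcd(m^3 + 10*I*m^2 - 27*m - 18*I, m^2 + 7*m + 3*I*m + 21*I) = m + 3*I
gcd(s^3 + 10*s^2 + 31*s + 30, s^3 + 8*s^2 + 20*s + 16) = s + 2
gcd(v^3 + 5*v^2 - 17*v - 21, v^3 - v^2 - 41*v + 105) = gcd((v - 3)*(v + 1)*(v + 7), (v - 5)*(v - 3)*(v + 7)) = v^2 + 4*v - 21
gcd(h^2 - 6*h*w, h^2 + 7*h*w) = h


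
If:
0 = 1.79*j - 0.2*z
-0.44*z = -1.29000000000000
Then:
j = 0.33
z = 2.93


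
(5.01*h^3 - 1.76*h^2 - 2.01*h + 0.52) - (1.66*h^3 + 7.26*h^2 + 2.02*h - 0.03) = 3.35*h^3 - 9.02*h^2 - 4.03*h + 0.55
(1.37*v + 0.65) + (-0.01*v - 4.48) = 1.36*v - 3.83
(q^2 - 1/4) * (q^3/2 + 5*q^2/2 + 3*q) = q^5/2 + 5*q^4/2 + 23*q^3/8 - 5*q^2/8 - 3*q/4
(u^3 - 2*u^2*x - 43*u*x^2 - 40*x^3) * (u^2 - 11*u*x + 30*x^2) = u^5 - 13*u^4*x + 9*u^3*x^2 + 373*u^2*x^3 - 850*u*x^4 - 1200*x^5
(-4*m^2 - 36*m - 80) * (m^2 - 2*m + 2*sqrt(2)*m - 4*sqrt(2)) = -4*m^4 - 28*m^3 - 8*sqrt(2)*m^3 - 56*sqrt(2)*m^2 - 8*m^2 - 16*sqrt(2)*m + 160*m + 320*sqrt(2)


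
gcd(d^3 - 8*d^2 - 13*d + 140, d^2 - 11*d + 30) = d - 5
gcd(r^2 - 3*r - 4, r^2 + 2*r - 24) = r - 4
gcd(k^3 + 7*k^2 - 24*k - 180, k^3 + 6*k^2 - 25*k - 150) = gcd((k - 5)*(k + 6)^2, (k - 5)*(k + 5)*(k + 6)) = k^2 + k - 30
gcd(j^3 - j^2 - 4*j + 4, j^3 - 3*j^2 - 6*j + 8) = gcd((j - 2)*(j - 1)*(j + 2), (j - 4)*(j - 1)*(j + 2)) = j^2 + j - 2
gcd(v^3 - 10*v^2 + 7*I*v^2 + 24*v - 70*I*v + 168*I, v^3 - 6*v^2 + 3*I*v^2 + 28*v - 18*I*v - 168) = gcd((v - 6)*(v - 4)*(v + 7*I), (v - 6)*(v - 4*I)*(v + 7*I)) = v^2 + v*(-6 + 7*I) - 42*I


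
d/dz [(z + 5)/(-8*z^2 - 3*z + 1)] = (-8*z^2 - 3*z + (z + 5)*(16*z + 3) + 1)/(8*z^2 + 3*z - 1)^2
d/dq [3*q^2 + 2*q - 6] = 6*q + 2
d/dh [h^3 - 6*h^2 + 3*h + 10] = 3*h^2 - 12*h + 3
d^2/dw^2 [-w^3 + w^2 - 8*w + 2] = 2 - 6*w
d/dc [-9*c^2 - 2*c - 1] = -18*c - 2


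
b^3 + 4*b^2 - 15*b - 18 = (b - 3)*(b + 1)*(b + 6)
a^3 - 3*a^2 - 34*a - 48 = (a - 8)*(a + 2)*(a + 3)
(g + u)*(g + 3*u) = g^2 + 4*g*u + 3*u^2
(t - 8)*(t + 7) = t^2 - t - 56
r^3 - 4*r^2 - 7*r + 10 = (r - 5)*(r - 1)*(r + 2)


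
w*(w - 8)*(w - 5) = w^3 - 13*w^2 + 40*w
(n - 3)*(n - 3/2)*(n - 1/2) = n^3 - 5*n^2 + 27*n/4 - 9/4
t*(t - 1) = t^2 - t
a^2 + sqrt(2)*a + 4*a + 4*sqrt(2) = (a + 4)*(a + sqrt(2))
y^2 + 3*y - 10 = (y - 2)*(y + 5)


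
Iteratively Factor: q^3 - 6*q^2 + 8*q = (q)*(q^2 - 6*q + 8) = q*(q - 2)*(q - 4)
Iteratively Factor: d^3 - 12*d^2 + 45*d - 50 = (d - 5)*(d^2 - 7*d + 10) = (d - 5)^2*(d - 2)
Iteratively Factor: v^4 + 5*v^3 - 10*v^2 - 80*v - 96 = (v + 4)*(v^3 + v^2 - 14*v - 24) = (v + 2)*(v + 4)*(v^2 - v - 12) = (v + 2)*(v + 3)*(v + 4)*(v - 4)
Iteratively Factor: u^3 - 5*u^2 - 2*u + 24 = (u - 4)*(u^2 - u - 6) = (u - 4)*(u + 2)*(u - 3)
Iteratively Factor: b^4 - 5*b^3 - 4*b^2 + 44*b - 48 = (b - 4)*(b^3 - b^2 - 8*b + 12) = (b - 4)*(b - 2)*(b^2 + b - 6) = (b - 4)*(b - 2)*(b + 3)*(b - 2)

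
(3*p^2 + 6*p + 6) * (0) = 0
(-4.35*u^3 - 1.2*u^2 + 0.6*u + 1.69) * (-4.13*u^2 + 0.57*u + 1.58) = 17.9655*u^5 + 2.4765*u^4 - 10.035*u^3 - 8.5337*u^2 + 1.9113*u + 2.6702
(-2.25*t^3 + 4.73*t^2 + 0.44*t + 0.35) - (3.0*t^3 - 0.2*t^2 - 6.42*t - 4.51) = -5.25*t^3 + 4.93*t^2 + 6.86*t + 4.86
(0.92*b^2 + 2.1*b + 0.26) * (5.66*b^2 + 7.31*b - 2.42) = 5.2072*b^4 + 18.6112*b^3 + 14.5962*b^2 - 3.1814*b - 0.6292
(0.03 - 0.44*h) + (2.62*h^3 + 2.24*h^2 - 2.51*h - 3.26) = 2.62*h^3 + 2.24*h^2 - 2.95*h - 3.23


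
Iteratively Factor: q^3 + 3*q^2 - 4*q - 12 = (q + 3)*(q^2 - 4) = (q + 2)*(q + 3)*(q - 2)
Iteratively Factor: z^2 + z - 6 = (z + 3)*(z - 2)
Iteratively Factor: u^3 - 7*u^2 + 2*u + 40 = (u - 5)*(u^2 - 2*u - 8) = (u - 5)*(u - 4)*(u + 2)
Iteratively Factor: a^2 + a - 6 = (a + 3)*(a - 2)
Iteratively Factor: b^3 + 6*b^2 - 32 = (b + 4)*(b^2 + 2*b - 8) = (b - 2)*(b + 4)*(b + 4)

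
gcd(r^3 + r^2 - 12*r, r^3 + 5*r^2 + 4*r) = r^2 + 4*r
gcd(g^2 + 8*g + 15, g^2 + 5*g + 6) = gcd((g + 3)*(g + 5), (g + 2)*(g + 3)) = g + 3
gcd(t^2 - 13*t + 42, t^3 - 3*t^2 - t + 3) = 1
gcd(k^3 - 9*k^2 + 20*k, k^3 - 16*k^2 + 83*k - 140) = k^2 - 9*k + 20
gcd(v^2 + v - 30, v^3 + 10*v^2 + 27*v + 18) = v + 6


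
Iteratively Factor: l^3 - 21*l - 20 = (l - 5)*(l^2 + 5*l + 4) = (l - 5)*(l + 4)*(l + 1)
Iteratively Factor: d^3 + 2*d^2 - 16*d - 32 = (d + 2)*(d^2 - 16) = (d + 2)*(d + 4)*(d - 4)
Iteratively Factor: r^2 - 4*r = (r)*(r - 4)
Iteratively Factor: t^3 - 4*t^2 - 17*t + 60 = (t - 5)*(t^2 + t - 12) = (t - 5)*(t - 3)*(t + 4)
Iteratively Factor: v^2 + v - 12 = (v + 4)*(v - 3)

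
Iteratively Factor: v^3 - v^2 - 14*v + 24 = (v - 3)*(v^2 + 2*v - 8) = (v - 3)*(v + 4)*(v - 2)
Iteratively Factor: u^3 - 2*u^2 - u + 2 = (u + 1)*(u^2 - 3*u + 2) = (u - 2)*(u + 1)*(u - 1)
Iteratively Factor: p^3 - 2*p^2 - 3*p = (p - 3)*(p^2 + p) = p*(p - 3)*(p + 1)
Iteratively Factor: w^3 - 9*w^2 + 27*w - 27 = (w - 3)*(w^2 - 6*w + 9) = (w - 3)^2*(w - 3)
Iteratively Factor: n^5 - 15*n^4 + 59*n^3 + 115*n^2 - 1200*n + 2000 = (n - 5)*(n^4 - 10*n^3 + 9*n^2 + 160*n - 400) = (n - 5)*(n - 4)*(n^3 - 6*n^2 - 15*n + 100) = (n - 5)*(n - 4)*(n + 4)*(n^2 - 10*n + 25) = (n - 5)^2*(n - 4)*(n + 4)*(n - 5)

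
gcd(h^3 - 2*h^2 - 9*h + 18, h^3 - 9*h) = h^2 - 9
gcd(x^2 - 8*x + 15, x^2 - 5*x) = x - 5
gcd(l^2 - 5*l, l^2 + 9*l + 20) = 1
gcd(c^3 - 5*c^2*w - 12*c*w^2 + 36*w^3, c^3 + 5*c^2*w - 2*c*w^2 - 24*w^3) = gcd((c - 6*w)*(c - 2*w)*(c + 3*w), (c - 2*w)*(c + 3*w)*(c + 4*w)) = -c^2 - c*w + 6*w^2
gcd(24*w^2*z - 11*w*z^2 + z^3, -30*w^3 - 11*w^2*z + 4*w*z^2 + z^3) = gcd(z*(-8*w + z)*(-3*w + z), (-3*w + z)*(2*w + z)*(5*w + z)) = -3*w + z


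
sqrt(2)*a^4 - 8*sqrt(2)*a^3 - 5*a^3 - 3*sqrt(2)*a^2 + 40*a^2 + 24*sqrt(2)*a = a*(a - 8)*(a - 3*sqrt(2))*(sqrt(2)*a + 1)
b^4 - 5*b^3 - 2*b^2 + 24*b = b*(b - 4)*(b - 3)*(b + 2)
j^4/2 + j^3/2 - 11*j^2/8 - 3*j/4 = j*(j/2 + 1)*(j - 3/2)*(j + 1/2)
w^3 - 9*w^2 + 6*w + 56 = (w - 7)*(w - 4)*(w + 2)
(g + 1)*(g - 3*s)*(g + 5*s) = g^3 + 2*g^2*s + g^2 - 15*g*s^2 + 2*g*s - 15*s^2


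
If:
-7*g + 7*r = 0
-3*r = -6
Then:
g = 2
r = 2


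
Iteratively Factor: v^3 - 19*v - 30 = (v + 2)*(v^2 - 2*v - 15) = (v + 2)*(v + 3)*(v - 5)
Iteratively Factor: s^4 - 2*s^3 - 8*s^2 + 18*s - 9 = (s - 1)*(s^3 - s^2 - 9*s + 9) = (s - 3)*(s - 1)*(s^2 + 2*s - 3) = (s - 3)*(s - 1)^2*(s + 3)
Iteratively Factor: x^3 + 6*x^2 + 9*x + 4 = (x + 4)*(x^2 + 2*x + 1) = (x + 1)*(x + 4)*(x + 1)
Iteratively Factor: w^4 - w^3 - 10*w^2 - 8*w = (w - 4)*(w^3 + 3*w^2 + 2*w) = (w - 4)*(w + 1)*(w^2 + 2*w) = (w - 4)*(w + 1)*(w + 2)*(w)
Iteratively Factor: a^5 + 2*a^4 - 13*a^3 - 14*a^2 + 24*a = (a + 4)*(a^4 - 2*a^3 - 5*a^2 + 6*a) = a*(a + 4)*(a^3 - 2*a^2 - 5*a + 6) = a*(a - 1)*(a + 4)*(a^2 - a - 6) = a*(a - 1)*(a + 2)*(a + 4)*(a - 3)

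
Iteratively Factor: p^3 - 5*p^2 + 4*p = (p - 1)*(p^2 - 4*p) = p*(p - 1)*(p - 4)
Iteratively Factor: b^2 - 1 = (b + 1)*(b - 1)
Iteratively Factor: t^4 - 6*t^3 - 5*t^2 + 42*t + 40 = (t + 2)*(t^3 - 8*t^2 + 11*t + 20) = (t - 4)*(t + 2)*(t^2 - 4*t - 5) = (t - 5)*(t - 4)*(t + 2)*(t + 1)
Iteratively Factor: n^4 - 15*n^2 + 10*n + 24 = (n - 2)*(n^3 + 2*n^2 - 11*n - 12) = (n - 2)*(n + 4)*(n^2 - 2*n - 3) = (n - 3)*(n - 2)*(n + 4)*(n + 1)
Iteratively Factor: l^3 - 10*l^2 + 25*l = (l)*(l^2 - 10*l + 25) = l*(l - 5)*(l - 5)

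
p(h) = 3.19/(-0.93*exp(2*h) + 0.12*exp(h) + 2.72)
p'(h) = 3.19*(1.86*exp(2*h) - 0.12*exp(h))/(-0.93*exp(2*h) + 0.12*exp(h) + 2.72)^2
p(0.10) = 1.86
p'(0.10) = 2.32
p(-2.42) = 1.17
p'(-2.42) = 0.00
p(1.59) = -0.17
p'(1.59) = 0.39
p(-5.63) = 1.17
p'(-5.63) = -0.00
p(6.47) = -0.00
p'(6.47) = 0.00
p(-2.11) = 1.17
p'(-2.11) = 0.01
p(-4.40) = 1.17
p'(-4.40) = -0.00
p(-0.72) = 1.25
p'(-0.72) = 0.19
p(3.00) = -0.00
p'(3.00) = 0.02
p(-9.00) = 1.17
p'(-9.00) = 0.00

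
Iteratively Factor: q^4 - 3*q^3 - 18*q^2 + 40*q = (q - 2)*(q^3 - q^2 - 20*q) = q*(q - 2)*(q^2 - q - 20) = q*(q - 5)*(q - 2)*(q + 4)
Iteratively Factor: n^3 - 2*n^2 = (n - 2)*(n^2) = n*(n - 2)*(n)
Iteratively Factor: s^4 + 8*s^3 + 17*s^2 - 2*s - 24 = (s + 2)*(s^3 + 6*s^2 + 5*s - 12) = (s + 2)*(s + 3)*(s^2 + 3*s - 4) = (s - 1)*(s + 2)*(s + 3)*(s + 4)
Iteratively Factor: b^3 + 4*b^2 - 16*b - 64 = (b + 4)*(b^2 - 16) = (b - 4)*(b + 4)*(b + 4)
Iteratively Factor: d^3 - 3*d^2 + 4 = (d - 2)*(d^2 - d - 2) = (d - 2)^2*(d + 1)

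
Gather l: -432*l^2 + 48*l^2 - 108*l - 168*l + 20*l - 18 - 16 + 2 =-384*l^2 - 256*l - 32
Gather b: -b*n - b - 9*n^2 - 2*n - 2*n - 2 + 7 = b*(-n - 1) - 9*n^2 - 4*n + 5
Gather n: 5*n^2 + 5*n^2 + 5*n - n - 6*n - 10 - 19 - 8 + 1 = 10*n^2 - 2*n - 36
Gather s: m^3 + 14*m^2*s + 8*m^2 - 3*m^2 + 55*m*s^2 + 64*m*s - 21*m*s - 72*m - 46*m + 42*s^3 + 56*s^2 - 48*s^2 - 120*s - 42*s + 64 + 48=m^3 + 5*m^2 - 118*m + 42*s^3 + s^2*(55*m + 8) + s*(14*m^2 + 43*m - 162) + 112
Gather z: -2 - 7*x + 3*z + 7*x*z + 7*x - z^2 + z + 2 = -z^2 + z*(7*x + 4)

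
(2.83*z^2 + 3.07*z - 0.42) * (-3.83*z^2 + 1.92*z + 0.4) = -10.8389*z^4 - 6.3245*z^3 + 8.635*z^2 + 0.4216*z - 0.168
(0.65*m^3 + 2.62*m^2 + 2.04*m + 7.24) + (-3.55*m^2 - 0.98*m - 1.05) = 0.65*m^3 - 0.93*m^2 + 1.06*m + 6.19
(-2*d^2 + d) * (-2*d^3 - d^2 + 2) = 4*d^5 - d^3 - 4*d^2 + 2*d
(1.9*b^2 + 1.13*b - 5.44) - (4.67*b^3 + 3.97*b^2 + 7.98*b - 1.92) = -4.67*b^3 - 2.07*b^2 - 6.85*b - 3.52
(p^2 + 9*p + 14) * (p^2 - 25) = p^4 + 9*p^3 - 11*p^2 - 225*p - 350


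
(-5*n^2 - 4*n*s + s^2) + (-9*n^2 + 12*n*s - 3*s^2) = -14*n^2 + 8*n*s - 2*s^2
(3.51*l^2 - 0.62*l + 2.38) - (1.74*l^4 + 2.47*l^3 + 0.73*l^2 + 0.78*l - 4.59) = -1.74*l^4 - 2.47*l^3 + 2.78*l^2 - 1.4*l + 6.97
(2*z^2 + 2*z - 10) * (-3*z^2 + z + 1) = -6*z^4 - 4*z^3 + 34*z^2 - 8*z - 10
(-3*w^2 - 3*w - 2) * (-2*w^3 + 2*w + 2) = 6*w^5 + 6*w^4 - 2*w^3 - 12*w^2 - 10*w - 4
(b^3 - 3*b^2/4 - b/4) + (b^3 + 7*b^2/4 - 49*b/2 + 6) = 2*b^3 + b^2 - 99*b/4 + 6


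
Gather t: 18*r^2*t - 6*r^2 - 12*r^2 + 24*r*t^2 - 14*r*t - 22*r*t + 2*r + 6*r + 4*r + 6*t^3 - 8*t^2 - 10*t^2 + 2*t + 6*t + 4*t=-18*r^2 + 12*r + 6*t^3 + t^2*(24*r - 18) + t*(18*r^2 - 36*r + 12)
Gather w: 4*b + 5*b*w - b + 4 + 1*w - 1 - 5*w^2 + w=3*b - 5*w^2 + w*(5*b + 2) + 3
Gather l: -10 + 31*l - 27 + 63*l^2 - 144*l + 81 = 63*l^2 - 113*l + 44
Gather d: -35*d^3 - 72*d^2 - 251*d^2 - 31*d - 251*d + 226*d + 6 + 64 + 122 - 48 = -35*d^3 - 323*d^2 - 56*d + 144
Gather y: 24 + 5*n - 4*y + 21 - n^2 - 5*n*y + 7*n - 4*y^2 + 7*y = -n^2 + 12*n - 4*y^2 + y*(3 - 5*n) + 45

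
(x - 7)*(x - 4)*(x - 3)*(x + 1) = x^4 - 13*x^3 + 47*x^2 - 23*x - 84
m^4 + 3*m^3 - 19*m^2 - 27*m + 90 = (m - 3)*(m - 2)*(m + 3)*(m + 5)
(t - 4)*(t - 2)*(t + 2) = t^3 - 4*t^2 - 4*t + 16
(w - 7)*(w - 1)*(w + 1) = w^3 - 7*w^2 - w + 7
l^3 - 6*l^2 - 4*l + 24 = (l - 6)*(l - 2)*(l + 2)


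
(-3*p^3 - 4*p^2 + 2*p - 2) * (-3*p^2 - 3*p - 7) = 9*p^5 + 21*p^4 + 27*p^3 + 28*p^2 - 8*p + 14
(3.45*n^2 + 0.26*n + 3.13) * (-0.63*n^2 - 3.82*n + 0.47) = -2.1735*n^4 - 13.3428*n^3 - 1.3436*n^2 - 11.8344*n + 1.4711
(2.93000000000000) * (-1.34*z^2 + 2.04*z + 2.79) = -3.9262*z^2 + 5.9772*z + 8.1747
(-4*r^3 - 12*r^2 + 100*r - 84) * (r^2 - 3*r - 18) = -4*r^5 + 208*r^3 - 168*r^2 - 1548*r + 1512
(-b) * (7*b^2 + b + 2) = -7*b^3 - b^2 - 2*b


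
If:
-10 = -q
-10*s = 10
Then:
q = 10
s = -1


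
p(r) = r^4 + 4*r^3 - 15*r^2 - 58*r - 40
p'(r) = 4*r^3 + 12*r^2 - 30*r - 58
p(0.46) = -69.42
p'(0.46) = -68.87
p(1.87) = -162.53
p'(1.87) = -45.98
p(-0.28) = -25.02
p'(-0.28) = -48.75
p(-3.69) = -45.80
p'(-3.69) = 15.12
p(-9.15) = 3180.08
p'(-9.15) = -1843.07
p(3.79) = -51.19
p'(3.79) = 218.43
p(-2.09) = -1.74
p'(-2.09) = 20.60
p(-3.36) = -38.74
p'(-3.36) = 26.54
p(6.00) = 1232.00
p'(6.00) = 1058.00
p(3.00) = -160.00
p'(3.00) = 68.00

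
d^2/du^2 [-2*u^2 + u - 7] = -4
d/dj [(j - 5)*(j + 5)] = 2*j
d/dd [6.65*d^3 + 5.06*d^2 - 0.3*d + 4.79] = 19.95*d^2 + 10.12*d - 0.3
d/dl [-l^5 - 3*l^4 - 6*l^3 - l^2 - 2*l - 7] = -5*l^4 - 12*l^3 - 18*l^2 - 2*l - 2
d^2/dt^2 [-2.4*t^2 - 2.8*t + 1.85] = -4.80000000000000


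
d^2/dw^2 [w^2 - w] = 2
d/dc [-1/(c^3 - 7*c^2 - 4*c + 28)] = (3*c^2 - 14*c - 4)/(c^3 - 7*c^2 - 4*c + 28)^2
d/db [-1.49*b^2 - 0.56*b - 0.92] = -2.98*b - 0.56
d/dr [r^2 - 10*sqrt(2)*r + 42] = 2*r - 10*sqrt(2)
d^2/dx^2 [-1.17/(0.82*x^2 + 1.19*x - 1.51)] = (1.573416*x^2 + 2.283372*x - 1.17*(1.64*x + 1.19)*(3.28*x + 2.38) - 2.897388)/(0.82*x^2 + 1.19*x - 1.51)^3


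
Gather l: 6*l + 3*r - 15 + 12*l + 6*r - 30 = 18*l + 9*r - 45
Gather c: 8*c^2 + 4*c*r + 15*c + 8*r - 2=8*c^2 + c*(4*r + 15) + 8*r - 2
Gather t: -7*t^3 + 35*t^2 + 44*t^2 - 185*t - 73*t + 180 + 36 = -7*t^3 + 79*t^2 - 258*t + 216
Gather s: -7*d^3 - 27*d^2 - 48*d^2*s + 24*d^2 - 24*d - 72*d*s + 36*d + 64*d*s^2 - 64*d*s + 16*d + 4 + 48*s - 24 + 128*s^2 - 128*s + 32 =-7*d^3 - 3*d^2 + 28*d + s^2*(64*d + 128) + s*(-48*d^2 - 136*d - 80) + 12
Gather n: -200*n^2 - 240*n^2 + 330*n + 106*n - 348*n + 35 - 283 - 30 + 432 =-440*n^2 + 88*n + 154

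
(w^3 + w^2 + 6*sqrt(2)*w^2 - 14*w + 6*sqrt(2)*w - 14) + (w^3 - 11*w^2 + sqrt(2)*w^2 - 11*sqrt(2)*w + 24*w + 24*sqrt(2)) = 2*w^3 - 10*w^2 + 7*sqrt(2)*w^2 - 5*sqrt(2)*w + 10*w - 14 + 24*sqrt(2)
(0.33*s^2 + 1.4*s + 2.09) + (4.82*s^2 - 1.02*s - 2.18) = 5.15*s^2 + 0.38*s - 0.0900000000000003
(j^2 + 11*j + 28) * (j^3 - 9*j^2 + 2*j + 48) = j^5 + 2*j^4 - 69*j^3 - 182*j^2 + 584*j + 1344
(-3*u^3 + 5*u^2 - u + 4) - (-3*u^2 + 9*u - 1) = -3*u^3 + 8*u^2 - 10*u + 5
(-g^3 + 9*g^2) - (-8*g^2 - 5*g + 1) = -g^3 + 17*g^2 + 5*g - 1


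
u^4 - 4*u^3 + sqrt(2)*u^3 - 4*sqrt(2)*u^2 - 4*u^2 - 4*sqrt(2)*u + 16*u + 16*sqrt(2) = (u - 4)*(u - 2)*(u + 2)*(u + sqrt(2))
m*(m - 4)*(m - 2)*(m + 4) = m^4 - 2*m^3 - 16*m^2 + 32*m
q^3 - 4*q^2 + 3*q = q*(q - 3)*(q - 1)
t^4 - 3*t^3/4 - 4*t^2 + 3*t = t*(t - 2)*(t - 3/4)*(t + 2)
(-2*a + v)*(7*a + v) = -14*a^2 + 5*a*v + v^2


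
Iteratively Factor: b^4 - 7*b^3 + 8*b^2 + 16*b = (b)*(b^3 - 7*b^2 + 8*b + 16) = b*(b - 4)*(b^2 - 3*b - 4) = b*(b - 4)^2*(b + 1)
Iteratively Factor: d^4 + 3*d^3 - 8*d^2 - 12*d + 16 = (d - 2)*(d^3 + 5*d^2 + 2*d - 8) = (d - 2)*(d + 2)*(d^2 + 3*d - 4) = (d - 2)*(d - 1)*(d + 2)*(d + 4)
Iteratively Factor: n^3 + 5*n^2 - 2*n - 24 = (n + 4)*(n^2 + n - 6) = (n - 2)*(n + 4)*(n + 3)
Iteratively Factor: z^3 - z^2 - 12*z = (z)*(z^2 - z - 12) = z*(z - 4)*(z + 3)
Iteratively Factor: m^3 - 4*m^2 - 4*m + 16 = (m - 2)*(m^2 - 2*m - 8) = (m - 2)*(m + 2)*(m - 4)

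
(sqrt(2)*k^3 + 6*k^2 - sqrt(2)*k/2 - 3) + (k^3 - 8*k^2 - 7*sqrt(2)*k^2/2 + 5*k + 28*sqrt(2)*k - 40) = k^3 + sqrt(2)*k^3 - 7*sqrt(2)*k^2/2 - 2*k^2 + 5*k + 55*sqrt(2)*k/2 - 43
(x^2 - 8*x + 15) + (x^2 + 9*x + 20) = 2*x^2 + x + 35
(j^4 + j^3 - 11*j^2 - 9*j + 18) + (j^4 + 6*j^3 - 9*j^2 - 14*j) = 2*j^4 + 7*j^3 - 20*j^2 - 23*j + 18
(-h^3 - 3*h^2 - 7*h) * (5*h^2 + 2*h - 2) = -5*h^5 - 17*h^4 - 39*h^3 - 8*h^2 + 14*h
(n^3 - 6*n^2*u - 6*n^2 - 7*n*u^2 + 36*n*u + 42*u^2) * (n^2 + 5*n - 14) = n^5 - 6*n^4*u - n^4 - 7*n^3*u^2 + 6*n^3*u - 44*n^3 + 7*n^2*u^2 + 264*n^2*u + 84*n^2 + 308*n*u^2 - 504*n*u - 588*u^2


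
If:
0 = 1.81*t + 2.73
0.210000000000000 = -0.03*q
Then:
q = -7.00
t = -1.51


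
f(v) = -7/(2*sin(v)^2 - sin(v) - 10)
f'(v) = -7*(-4*sin(v)*cos(v) + cos(v))/(2*sin(v)^2 - sin(v) - 10)^2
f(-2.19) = 0.89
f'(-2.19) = 0.28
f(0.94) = 0.74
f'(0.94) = 0.10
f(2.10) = 0.75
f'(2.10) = -0.10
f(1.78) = 0.77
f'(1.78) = -0.05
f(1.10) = 0.75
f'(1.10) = 0.09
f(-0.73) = 0.83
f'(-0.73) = -0.27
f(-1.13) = 0.94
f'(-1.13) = -0.25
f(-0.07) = 0.71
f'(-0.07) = -0.09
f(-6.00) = 0.69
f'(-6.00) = 0.01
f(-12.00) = 0.70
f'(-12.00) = 0.07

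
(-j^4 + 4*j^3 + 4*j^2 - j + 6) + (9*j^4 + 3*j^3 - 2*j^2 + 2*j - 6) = 8*j^4 + 7*j^3 + 2*j^2 + j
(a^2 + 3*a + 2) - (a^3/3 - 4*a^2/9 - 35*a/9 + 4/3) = -a^3/3 + 13*a^2/9 + 62*a/9 + 2/3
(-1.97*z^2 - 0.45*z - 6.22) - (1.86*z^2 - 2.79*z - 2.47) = -3.83*z^2 + 2.34*z - 3.75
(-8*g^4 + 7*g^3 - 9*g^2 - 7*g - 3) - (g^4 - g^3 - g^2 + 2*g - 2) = -9*g^4 + 8*g^3 - 8*g^2 - 9*g - 1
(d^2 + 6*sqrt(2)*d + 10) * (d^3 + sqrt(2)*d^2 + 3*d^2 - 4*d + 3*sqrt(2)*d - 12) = d^5 + 3*d^4 + 7*sqrt(2)*d^4 + 18*d^3 + 21*sqrt(2)*d^3 - 14*sqrt(2)*d^2 + 54*d^2 - 42*sqrt(2)*d - 40*d - 120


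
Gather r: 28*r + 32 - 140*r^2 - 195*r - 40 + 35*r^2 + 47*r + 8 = -105*r^2 - 120*r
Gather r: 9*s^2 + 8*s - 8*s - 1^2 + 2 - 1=9*s^2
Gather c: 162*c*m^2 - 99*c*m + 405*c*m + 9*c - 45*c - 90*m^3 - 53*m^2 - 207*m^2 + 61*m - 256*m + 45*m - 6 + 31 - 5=c*(162*m^2 + 306*m - 36) - 90*m^3 - 260*m^2 - 150*m + 20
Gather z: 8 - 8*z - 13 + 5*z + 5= -3*z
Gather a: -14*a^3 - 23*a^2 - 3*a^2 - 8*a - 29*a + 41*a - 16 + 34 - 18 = -14*a^3 - 26*a^2 + 4*a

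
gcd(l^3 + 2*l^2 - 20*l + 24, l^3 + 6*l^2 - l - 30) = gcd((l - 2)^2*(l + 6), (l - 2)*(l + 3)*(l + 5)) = l - 2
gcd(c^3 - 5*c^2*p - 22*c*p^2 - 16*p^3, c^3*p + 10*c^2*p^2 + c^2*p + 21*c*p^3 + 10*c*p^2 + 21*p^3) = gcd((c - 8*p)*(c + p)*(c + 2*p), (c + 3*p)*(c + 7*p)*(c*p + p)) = 1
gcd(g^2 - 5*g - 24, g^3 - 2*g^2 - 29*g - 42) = g + 3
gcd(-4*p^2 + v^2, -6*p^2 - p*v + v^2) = 2*p + v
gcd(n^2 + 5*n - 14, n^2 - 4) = n - 2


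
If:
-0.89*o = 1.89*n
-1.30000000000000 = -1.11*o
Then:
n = -0.55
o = 1.17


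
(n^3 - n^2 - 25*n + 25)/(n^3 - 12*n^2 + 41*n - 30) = (n + 5)/(n - 6)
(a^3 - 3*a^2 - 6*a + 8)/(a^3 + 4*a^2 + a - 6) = (a - 4)/(a + 3)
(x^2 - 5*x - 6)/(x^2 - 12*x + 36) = (x + 1)/(x - 6)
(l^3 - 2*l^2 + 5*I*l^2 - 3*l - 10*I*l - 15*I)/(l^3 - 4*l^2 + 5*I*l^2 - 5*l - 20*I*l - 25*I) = (l - 3)/(l - 5)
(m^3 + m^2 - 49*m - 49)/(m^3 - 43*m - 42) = (m + 7)/(m + 6)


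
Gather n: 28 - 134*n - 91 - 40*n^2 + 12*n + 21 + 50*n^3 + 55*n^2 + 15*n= 50*n^3 + 15*n^2 - 107*n - 42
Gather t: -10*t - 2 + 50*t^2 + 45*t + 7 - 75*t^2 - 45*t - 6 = -25*t^2 - 10*t - 1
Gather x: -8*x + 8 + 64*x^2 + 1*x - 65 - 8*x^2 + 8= 56*x^2 - 7*x - 49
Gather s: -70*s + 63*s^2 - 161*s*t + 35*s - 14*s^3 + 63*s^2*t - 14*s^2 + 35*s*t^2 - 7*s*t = -14*s^3 + s^2*(63*t + 49) + s*(35*t^2 - 168*t - 35)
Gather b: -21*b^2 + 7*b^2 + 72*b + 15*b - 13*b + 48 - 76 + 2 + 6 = -14*b^2 + 74*b - 20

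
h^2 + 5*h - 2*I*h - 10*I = (h + 5)*(h - 2*I)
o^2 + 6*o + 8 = (o + 2)*(o + 4)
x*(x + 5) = x^2 + 5*x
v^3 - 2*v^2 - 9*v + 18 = (v - 3)*(v - 2)*(v + 3)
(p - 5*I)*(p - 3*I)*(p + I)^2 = p^4 - 6*I*p^3 - 22*I*p + 15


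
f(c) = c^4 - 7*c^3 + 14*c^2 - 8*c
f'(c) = 4*c^3 - 21*c^2 + 28*c - 8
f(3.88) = -2.52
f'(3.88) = 18.14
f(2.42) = -2.28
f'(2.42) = -6.53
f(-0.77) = 18.01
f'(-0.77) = -43.84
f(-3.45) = 623.35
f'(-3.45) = -518.81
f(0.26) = -1.25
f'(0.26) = -2.07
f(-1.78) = 108.11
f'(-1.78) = -146.94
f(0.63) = -1.08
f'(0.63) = 2.31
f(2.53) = -3.02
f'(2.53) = -6.80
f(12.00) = 10560.00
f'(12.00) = 4216.00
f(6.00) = 240.00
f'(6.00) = 268.00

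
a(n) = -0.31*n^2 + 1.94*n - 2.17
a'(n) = 1.94 - 0.62*n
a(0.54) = -1.21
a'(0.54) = 1.61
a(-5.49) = -22.16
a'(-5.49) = 5.34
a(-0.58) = -3.40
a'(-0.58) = 2.30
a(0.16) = -1.87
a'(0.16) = 1.84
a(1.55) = 0.09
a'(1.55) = 0.98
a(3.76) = 0.74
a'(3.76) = -0.39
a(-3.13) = -11.28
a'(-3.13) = 3.88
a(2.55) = 0.76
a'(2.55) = 0.36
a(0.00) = -2.17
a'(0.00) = 1.94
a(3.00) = 0.86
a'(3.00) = 0.08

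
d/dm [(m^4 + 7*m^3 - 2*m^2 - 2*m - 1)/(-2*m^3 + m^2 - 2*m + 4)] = (-2*m^6 + 2*m^5 - 3*m^4 - 20*m^3 + 84*m^2 - 14*m - 10)/(4*m^6 - 4*m^5 + 9*m^4 - 20*m^3 + 12*m^2 - 16*m + 16)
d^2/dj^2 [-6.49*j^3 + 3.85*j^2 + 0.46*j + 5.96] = 7.7 - 38.94*j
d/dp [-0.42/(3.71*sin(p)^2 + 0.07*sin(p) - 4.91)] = (3.1164*sin(p) + 0.0294)*cos(p)/(3.71*sin(p)^2 + 0.07*sin(p) - 4.91)^2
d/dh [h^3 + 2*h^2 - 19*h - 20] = 3*h^2 + 4*h - 19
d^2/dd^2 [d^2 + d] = 2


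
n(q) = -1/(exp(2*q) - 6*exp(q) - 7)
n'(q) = -(-2*exp(2*q) + 6*exp(q))/(exp(2*q) - 6*exp(q) - 7)^2 = 2*(exp(q) - 3)*exp(q)/(-exp(2*q) + 6*exp(q) + 7)^2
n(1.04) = 0.06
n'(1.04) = -0.00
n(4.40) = -0.00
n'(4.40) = 0.00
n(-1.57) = 0.12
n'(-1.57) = -0.02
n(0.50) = 0.07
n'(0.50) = -0.02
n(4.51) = -0.00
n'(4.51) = 0.00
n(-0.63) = 0.10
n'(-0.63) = -0.03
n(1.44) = 0.07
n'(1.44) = 0.05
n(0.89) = 0.06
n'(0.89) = -0.01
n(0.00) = 0.08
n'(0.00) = -0.03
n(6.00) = 0.00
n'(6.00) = 0.00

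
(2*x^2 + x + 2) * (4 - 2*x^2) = -4*x^4 - 2*x^3 + 4*x^2 + 4*x + 8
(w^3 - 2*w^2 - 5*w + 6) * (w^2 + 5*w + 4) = w^5 + 3*w^4 - 11*w^3 - 27*w^2 + 10*w + 24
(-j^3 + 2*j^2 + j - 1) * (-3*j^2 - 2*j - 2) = 3*j^5 - 4*j^4 - 5*j^3 - 3*j^2 + 2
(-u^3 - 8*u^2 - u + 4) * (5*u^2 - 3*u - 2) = -5*u^5 - 37*u^4 + 21*u^3 + 39*u^2 - 10*u - 8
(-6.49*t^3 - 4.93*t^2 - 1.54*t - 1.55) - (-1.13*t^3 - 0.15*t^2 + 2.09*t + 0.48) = -5.36*t^3 - 4.78*t^2 - 3.63*t - 2.03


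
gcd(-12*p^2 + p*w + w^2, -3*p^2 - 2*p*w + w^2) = 3*p - w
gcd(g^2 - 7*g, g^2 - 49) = g - 7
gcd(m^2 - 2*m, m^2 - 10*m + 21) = 1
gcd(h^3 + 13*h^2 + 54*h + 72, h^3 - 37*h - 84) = h^2 + 7*h + 12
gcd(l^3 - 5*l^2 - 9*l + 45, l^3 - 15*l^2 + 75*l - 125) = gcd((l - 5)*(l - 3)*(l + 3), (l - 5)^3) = l - 5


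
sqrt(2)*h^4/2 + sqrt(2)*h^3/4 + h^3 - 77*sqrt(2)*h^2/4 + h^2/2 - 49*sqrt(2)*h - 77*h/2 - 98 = (h - 7)*(h + 7/2)*(h + 4)*(sqrt(2)*h/2 + 1)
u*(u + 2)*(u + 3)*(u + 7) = u^4 + 12*u^3 + 41*u^2 + 42*u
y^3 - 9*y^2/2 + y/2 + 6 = (y - 4)*(y - 3/2)*(y + 1)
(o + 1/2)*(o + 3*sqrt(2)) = o^2 + o/2 + 3*sqrt(2)*o + 3*sqrt(2)/2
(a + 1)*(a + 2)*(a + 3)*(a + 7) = a^4 + 13*a^3 + 53*a^2 + 83*a + 42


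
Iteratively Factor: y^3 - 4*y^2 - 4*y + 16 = (y + 2)*(y^2 - 6*y + 8) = (y - 4)*(y + 2)*(y - 2)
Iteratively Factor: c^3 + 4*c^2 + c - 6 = (c + 2)*(c^2 + 2*c - 3) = (c + 2)*(c + 3)*(c - 1)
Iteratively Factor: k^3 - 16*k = (k - 4)*(k^2 + 4*k) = (k - 4)*(k + 4)*(k)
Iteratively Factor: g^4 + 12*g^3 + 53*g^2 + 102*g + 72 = (g + 2)*(g^3 + 10*g^2 + 33*g + 36) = (g + 2)*(g + 3)*(g^2 + 7*g + 12) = (g + 2)*(g + 3)^2*(g + 4)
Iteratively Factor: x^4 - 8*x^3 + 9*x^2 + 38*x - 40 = (x - 1)*(x^3 - 7*x^2 + 2*x + 40) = (x - 1)*(x + 2)*(x^2 - 9*x + 20) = (x - 4)*(x - 1)*(x + 2)*(x - 5)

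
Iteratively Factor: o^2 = (o)*(o)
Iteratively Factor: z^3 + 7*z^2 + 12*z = (z + 4)*(z^2 + 3*z) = (z + 3)*(z + 4)*(z)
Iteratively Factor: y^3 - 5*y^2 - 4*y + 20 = (y + 2)*(y^2 - 7*y + 10) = (y - 5)*(y + 2)*(y - 2)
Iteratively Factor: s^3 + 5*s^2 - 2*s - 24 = (s + 4)*(s^2 + s - 6) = (s + 3)*(s + 4)*(s - 2)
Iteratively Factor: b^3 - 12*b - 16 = (b + 2)*(b^2 - 2*b - 8) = (b - 4)*(b + 2)*(b + 2)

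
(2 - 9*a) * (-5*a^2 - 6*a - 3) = 45*a^3 + 44*a^2 + 15*a - 6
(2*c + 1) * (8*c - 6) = 16*c^2 - 4*c - 6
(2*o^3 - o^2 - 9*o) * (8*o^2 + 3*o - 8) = 16*o^5 - 2*o^4 - 91*o^3 - 19*o^2 + 72*o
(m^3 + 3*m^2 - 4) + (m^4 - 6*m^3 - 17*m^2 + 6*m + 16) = m^4 - 5*m^3 - 14*m^2 + 6*m + 12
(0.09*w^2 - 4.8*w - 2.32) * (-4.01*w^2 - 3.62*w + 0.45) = -0.3609*w^4 + 18.9222*w^3 + 26.7197*w^2 + 6.2384*w - 1.044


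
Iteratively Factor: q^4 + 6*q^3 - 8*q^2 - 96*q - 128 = (q + 4)*(q^3 + 2*q^2 - 16*q - 32) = (q + 2)*(q + 4)*(q^2 - 16) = (q + 2)*(q + 4)^2*(q - 4)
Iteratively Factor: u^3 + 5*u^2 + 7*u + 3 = (u + 3)*(u^2 + 2*u + 1) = (u + 1)*(u + 3)*(u + 1)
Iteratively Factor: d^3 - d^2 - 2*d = (d - 2)*(d^2 + d) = d*(d - 2)*(d + 1)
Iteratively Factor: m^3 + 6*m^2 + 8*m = (m)*(m^2 + 6*m + 8) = m*(m + 2)*(m + 4)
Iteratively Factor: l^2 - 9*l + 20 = (l - 4)*(l - 5)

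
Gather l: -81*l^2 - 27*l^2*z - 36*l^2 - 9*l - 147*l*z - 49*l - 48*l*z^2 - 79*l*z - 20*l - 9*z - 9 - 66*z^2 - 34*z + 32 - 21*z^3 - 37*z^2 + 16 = l^2*(-27*z - 117) + l*(-48*z^2 - 226*z - 78) - 21*z^3 - 103*z^2 - 43*z + 39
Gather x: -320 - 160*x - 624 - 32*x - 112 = -192*x - 1056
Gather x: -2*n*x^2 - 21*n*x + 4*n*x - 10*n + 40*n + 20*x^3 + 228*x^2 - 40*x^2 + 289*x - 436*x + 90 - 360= 30*n + 20*x^3 + x^2*(188 - 2*n) + x*(-17*n - 147) - 270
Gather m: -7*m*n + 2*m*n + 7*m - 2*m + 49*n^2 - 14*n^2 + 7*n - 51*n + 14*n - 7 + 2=m*(5 - 5*n) + 35*n^2 - 30*n - 5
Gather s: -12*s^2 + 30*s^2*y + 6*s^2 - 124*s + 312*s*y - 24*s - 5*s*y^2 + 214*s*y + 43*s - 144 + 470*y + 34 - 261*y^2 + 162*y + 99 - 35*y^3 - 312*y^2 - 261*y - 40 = s^2*(30*y - 6) + s*(-5*y^2 + 526*y - 105) - 35*y^3 - 573*y^2 + 371*y - 51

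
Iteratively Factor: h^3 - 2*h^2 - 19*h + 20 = (h - 1)*(h^2 - h - 20) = (h - 5)*(h - 1)*(h + 4)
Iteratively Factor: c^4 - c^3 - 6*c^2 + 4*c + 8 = (c + 2)*(c^3 - 3*c^2 + 4) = (c - 2)*(c + 2)*(c^2 - c - 2) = (c - 2)*(c + 1)*(c + 2)*(c - 2)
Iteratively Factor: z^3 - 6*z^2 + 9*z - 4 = (z - 1)*(z^2 - 5*z + 4) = (z - 1)^2*(z - 4)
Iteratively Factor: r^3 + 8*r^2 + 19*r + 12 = (r + 4)*(r^2 + 4*r + 3) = (r + 3)*(r + 4)*(r + 1)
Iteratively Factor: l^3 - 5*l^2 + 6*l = (l)*(l^2 - 5*l + 6) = l*(l - 3)*(l - 2)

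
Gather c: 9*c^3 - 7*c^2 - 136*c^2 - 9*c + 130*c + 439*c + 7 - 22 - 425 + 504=9*c^3 - 143*c^2 + 560*c + 64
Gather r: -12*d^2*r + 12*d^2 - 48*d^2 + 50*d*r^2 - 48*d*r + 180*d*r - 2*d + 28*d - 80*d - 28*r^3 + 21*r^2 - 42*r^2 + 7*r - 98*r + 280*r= -36*d^2 - 54*d - 28*r^3 + r^2*(50*d - 21) + r*(-12*d^2 + 132*d + 189)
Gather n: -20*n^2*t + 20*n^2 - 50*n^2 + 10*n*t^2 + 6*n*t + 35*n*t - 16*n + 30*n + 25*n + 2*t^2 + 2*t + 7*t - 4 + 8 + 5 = n^2*(-20*t - 30) + n*(10*t^2 + 41*t + 39) + 2*t^2 + 9*t + 9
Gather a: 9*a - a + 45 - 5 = 8*a + 40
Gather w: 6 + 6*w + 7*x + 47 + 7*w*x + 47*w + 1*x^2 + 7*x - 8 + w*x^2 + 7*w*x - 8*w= w*(x^2 + 14*x + 45) + x^2 + 14*x + 45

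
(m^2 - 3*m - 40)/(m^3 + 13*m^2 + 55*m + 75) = (m - 8)/(m^2 + 8*m + 15)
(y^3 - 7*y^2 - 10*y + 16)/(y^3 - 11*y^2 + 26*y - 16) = (y + 2)/(y - 2)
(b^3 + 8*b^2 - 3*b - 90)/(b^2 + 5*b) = b + 3 - 18/b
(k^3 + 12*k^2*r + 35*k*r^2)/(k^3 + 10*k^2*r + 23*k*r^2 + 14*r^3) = k*(k + 5*r)/(k^2 + 3*k*r + 2*r^2)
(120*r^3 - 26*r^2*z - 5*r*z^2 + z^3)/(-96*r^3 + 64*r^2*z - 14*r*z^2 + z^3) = (5*r + z)/(-4*r + z)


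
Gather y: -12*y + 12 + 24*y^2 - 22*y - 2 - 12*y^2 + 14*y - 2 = 12*y^2 - 20*y + 8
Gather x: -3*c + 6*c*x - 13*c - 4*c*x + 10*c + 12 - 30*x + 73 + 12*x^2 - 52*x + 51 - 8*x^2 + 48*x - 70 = -6*c + 4*x^2 + x*(2*c - 34) + 66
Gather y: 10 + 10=20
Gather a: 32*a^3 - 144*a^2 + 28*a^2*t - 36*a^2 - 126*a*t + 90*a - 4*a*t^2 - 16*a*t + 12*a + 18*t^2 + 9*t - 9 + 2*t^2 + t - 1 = 32*a^3 + a^2*(28*t - 180) + a*(-4*t^2 - 142*t + 102) + 20*t^2 + 10*t - 10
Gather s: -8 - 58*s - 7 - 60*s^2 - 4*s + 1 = -60*s^2 - 62*s - 14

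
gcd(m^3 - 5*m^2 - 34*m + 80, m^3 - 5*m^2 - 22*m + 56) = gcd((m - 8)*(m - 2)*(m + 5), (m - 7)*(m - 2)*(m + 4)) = m - 2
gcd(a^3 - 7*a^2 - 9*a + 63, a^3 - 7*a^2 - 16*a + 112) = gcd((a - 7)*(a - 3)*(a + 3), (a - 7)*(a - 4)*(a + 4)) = a - 7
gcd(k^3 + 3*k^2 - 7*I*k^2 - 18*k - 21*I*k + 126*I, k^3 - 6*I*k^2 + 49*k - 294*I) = k - 7*I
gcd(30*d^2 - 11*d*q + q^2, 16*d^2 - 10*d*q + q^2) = 1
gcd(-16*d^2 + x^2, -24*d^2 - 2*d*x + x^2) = 4*d + x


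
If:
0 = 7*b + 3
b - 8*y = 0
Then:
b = -3/7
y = -3/56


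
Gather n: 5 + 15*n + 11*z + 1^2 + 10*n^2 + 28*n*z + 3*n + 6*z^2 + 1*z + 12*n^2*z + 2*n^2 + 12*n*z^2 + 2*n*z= n^2*(12*z + 12) + n*(12*z^2 + 30*z + 18) + 6*z^2 + 12*z + 6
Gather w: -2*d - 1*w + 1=-2*d - w + 1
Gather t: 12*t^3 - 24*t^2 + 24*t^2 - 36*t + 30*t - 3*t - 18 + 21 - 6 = 12*t^3 - 9*t - 3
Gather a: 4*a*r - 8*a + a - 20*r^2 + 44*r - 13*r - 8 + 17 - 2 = a*(4*r - 7) - 20*r^2 + 31*r + 7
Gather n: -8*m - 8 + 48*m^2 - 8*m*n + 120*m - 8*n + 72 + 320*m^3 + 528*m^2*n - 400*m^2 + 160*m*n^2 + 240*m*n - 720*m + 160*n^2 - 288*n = 320*m^3 - 352*m^2 - 608*m + n^2*(160*m + 160) + n*(528*m^2 + 232*m - 296) + 64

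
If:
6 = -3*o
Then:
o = -2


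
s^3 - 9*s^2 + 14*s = s*(s - 7)*(s - 2)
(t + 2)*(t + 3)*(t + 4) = t^3 + 9*t^2 + 26*t + 24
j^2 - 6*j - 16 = (j - 8)*(j + 2)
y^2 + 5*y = y*(y + 5)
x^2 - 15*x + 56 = (x - 8)*(x - 7)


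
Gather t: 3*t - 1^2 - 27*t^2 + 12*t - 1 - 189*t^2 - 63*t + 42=-216*t^2 - 48*t + 40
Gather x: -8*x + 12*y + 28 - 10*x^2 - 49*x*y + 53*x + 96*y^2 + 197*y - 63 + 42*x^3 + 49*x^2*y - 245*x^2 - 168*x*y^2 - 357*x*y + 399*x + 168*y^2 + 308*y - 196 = 42*x^3 + x^2*(49*y - 255) + x*(-168*y^2 - 406*y + 444) + 264*y^2 + 517*y - 231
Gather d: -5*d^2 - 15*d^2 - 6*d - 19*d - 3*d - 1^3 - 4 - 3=-20*d^2 - 28*d - 8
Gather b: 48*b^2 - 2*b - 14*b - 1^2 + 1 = 48*b^2 - 16*b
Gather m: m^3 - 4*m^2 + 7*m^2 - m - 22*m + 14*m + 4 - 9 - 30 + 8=m^3 + 3*m^2 - 9*m - 27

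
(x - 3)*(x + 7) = x^2 + 4*x - 21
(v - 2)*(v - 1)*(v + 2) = v^3 - v^2 - 4*v + 4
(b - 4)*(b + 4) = b^2 - 16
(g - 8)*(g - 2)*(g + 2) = g^3 - 8*g^2 - 4*g + 32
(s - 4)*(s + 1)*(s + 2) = s^3 - s^2 - 10*s - 8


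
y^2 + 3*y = y*(y + 3)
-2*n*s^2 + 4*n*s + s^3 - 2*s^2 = s*(-2*n + s)*(s - 2)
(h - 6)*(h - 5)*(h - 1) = h^3 - 12*h^2 + 41*h - 30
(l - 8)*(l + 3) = l^2 - 5*l - 24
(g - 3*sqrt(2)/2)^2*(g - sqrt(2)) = g^3 - 4*sqrt(2)*g^2 + 21*g/2 - 9*sqrt(2)/2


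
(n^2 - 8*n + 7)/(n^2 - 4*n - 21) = (n - 1)/(n + 3)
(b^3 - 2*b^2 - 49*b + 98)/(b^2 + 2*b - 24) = (b^3 - 2*b^2 - 49*b + 98)/(b^2 + 2*b - 24)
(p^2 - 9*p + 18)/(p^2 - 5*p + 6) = (p - 6)/(p - 2)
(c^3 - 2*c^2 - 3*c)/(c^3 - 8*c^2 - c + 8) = c*(c - 3)/(c^2 - 9*c + 8)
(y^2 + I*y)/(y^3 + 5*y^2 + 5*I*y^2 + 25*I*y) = (y + I)/(y^2 + 5*y*(1 + I) + 25*I)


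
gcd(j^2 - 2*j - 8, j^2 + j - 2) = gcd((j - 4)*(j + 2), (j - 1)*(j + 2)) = j + 2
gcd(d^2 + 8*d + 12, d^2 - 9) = 1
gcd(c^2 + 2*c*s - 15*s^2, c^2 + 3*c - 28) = 1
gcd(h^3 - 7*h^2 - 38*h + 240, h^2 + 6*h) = h + 6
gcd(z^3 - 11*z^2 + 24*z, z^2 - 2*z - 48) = z - 8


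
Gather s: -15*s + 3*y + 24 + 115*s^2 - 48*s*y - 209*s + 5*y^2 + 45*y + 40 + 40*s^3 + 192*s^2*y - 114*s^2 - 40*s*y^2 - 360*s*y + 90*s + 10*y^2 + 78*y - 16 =40*s^3 + s^2*(192*y + 1) + s*(-40*y^2 - 408*y - 134) + 15*y^2 + 126*y + 48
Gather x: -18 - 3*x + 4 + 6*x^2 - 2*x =6*x^2 - 5*x - 14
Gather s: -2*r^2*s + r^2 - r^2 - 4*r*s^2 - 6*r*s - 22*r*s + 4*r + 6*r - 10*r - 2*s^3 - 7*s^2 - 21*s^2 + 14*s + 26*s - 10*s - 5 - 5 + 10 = -2*s^3 + s^2*(-4*r - 28) + s*(-2*r^2 - 28*r + 30)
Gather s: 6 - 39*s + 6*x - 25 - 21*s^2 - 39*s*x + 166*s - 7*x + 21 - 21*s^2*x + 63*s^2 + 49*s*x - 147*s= s^2*(42 - 21*x) + s*(10*x - 20) - x + 2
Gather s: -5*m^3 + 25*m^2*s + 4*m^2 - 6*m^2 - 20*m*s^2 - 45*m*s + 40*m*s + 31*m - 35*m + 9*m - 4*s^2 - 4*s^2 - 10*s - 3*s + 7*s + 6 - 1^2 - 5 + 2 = -5*m^3 - 2*m^2 + 5*m + s^2*(-20*m - 8) + s*(25*m^2 - 5*m - 6) + 2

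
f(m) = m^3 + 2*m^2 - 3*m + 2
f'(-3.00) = 12.00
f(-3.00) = 2.00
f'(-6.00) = 81.00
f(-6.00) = -124.00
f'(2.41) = 24.06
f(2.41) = 20.38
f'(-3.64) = 22.19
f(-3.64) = -8.81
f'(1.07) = 4.71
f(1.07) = 2.30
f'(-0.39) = -4.10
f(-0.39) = 3.41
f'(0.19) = -2.13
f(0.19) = 1.51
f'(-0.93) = -4.13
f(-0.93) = 5.72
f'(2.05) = 17.81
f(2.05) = 12.87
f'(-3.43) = 18.57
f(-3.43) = -4.53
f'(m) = 3*m^2 + 4*m - 3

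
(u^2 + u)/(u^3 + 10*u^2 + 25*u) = (u + 1)/(u^2 + 10*u + 25)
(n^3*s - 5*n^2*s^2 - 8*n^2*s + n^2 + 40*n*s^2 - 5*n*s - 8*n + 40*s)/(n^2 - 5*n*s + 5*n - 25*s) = (n^2*s - 8*n*s + n - 8)/(n + 5)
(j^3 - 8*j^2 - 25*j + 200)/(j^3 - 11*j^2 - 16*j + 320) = (j - 5)/(j - 8)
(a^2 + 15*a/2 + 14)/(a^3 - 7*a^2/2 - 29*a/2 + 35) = (a + 4)/(a^2 - 7*a + 10)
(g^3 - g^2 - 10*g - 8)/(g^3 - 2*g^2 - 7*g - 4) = (g + 2)/(g + 1)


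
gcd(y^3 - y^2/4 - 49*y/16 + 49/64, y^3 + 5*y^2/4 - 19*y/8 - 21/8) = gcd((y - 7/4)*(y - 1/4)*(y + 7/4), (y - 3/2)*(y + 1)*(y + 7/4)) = y + 7/4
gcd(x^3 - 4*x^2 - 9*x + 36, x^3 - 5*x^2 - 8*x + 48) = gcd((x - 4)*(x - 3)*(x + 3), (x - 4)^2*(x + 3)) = x^2 - x - 12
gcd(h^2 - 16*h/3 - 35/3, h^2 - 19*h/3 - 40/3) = h + 5/3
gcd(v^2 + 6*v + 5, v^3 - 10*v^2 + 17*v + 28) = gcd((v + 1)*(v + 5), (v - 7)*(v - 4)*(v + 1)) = v + 1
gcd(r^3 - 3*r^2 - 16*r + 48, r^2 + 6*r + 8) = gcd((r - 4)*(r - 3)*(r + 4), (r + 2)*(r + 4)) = r + 4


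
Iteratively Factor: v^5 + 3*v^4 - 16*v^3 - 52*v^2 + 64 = (v - 1)*(v^4 + 4*v^3 - 12*v^2 - 64*v - 64) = (v - 1)*(v + 4)*(v^3 - 12*v - 16) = (v - 4)*(v - 1)*(v + 4)*(v^2 + 4*v + 4) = (v - 4)*(v - 1)*(v + 2)*(v + 4)*(v + 2)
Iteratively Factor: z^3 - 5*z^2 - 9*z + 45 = (z - 5)*(z^2 - 9) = (z - 5)*(z + 3)*(z - 3)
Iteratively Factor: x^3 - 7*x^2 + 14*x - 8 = (x - 4)*(x^2 - 3*x + 2) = (x - 4)*(x - 1)*(x - 2)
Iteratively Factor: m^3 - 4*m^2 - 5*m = (m + 1)*(m^2 - 5*m) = m*(m + 1)*(m - 5)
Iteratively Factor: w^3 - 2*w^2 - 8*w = (w)*(w^2 - 2*w - 8) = w*(w - 4)*(w + 2)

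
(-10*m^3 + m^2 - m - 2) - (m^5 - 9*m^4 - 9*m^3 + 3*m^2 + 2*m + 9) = -m^5 + 9*m^4 - m^3 - 2*m^2 - 3*m - 11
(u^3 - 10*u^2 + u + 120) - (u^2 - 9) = u^3 - 11*u^2 + u + 129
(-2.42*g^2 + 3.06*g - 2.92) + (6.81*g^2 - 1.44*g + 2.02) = 4.39*g^2 + 1.62*g - 0.9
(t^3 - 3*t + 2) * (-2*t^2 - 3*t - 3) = -2*t^5 - 3*t^4 + 3*t^3 + 5*t^2 + 3*t - 6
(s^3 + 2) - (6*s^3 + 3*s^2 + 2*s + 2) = -5*s^3 - 3*s^2 - 2*s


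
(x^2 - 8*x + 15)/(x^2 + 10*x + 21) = (x^2 - 8*x + 15)/(x^2 + 10*x + 21)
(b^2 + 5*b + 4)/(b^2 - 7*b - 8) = (b + 4)/(b - 8)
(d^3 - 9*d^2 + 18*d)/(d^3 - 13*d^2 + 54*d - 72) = d/(d - 4)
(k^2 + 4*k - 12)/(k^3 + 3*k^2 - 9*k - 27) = (k^2 + 4*k - 12)/(k^3 + 3*k^2 - 9*k - 27)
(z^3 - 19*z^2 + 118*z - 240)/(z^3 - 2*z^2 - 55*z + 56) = (z^2 - 11*z + 30)/(z^2 + 6*z - 7)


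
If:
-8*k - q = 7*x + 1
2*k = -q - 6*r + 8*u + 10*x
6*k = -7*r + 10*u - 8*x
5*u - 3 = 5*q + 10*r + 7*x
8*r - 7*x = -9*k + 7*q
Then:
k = -8541/121133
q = -40856/121133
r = -27634/121133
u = -25834/121133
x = -1707/121133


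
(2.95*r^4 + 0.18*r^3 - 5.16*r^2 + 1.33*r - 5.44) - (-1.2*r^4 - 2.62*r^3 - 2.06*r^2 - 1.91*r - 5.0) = 4.15*r^4 + 2.8*r^3 - 3.1*r^2 + 3.24*r - 0.44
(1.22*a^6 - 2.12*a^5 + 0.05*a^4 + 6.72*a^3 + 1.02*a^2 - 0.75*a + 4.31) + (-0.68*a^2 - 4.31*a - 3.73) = 1.22*a^6 - 2.12*a^5 + 0.05*a^4 + 6.72*a^3 + 0.34*a^2 - 5.06*a + 0.58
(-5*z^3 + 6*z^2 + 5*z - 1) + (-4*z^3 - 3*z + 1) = -9*z^3 + 6*z^2 + 2*z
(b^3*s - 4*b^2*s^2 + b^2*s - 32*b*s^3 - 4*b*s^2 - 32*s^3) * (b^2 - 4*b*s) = b^5*s - 8*b^4*s^2 + b^4*s - 16*b^3*s^3 - 8*b^3*s^2 + 128*b^2*s^4 - 16*b^2*s^3 + 128*b*s^4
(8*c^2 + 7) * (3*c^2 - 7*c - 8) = 24*c^4 - 56*c^3 - 43*c^2 - 49*c - 56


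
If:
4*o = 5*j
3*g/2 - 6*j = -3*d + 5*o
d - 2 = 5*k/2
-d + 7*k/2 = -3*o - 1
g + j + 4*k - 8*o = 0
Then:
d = -81/7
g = 260/7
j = 12/7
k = -38/7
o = 15/7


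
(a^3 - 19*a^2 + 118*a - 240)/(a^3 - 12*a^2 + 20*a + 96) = (a - 5)/(a + 2)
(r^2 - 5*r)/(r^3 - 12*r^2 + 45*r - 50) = r/(r^2 - 7*r + 10)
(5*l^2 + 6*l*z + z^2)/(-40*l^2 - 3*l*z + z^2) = (l + z)/(-8*l + z)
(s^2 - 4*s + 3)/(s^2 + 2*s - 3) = (s - 3)/(s + 3)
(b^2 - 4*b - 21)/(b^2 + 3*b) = (b - 7)/b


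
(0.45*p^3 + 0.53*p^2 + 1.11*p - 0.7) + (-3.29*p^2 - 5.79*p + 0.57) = 0.45*p^3 - 2.76*p^2 - 4.68*p - 0.13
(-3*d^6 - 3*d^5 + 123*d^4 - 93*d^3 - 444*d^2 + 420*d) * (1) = -3*d^6 - 3*d^5 + 123*d^4 - 93*d^3 - 444*d^2 + 420*d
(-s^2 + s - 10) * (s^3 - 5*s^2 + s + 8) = -s^5 + 6*s^4 - 16*s^3 + 43*s^2 - 2*s - 80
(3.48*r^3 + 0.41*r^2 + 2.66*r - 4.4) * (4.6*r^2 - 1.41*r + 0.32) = 16.008*r^5 - 3.0208*r^4 + 12.7715*r^3 - 23.8594*r^2 + 7.0552*r - 1.408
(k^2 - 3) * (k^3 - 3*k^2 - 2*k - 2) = k^5 - 3*k^4 - 5*k^3 + 7*k^2 + 6*k + 6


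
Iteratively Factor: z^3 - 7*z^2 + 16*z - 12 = (z - 2)*(z^2 - 5*z + 6) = (z - 3)*(z - 2)*(z - 2)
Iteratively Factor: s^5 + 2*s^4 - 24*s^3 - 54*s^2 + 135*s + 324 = (s - 3)*(s^4 + 5*s^3 - 9*s^2 - 81*s - 108) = (s - 3)*(s + 3)*(s^3 + 2*s^2 - 15*s - 36) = (s - 4)*(s - 3)*(s + 3)*(s^2 + 6*s + 9) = (s - 4)*(s - 3)*(s + 3)^2*(s + 3)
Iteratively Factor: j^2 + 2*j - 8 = (j - 2)*(j + 4)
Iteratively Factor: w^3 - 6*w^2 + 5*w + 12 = (w - 4)*(w^2 - 2*w - 3) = (w - 4)*(w - 3)*(w + 1)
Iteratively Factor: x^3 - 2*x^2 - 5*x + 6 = (x - 1)*(x^2 - x - 6) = (x - 3)*(x - 1)*(x + 2)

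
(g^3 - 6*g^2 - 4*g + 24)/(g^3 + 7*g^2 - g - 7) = (g^3 - 6*g^2 - 4*g + 24)/(g^3 + 7*g^2 - g - 7)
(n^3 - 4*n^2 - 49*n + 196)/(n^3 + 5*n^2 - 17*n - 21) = (n^2 - 11*n + 28)/(n^2 - 2*n - 3)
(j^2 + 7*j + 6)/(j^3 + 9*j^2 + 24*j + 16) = (j + 6)/(j^2 + 8*j + 16)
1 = 1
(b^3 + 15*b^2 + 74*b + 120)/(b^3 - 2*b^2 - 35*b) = (b^2 + 10*b + 24)/(b*(b - 7))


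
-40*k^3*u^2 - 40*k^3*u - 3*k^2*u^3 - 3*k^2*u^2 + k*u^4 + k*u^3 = u*(-8*k + u)*(5*k + u)*(k*u + k)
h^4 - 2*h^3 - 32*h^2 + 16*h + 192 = (h - 6)*(h + 4)*(h - 2*sqrt(2))*(h + 2*sqrt(2))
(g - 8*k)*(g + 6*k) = g^2 - 2*g*k - 48*k^2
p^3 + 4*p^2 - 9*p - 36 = (p - 3)*(p + 3)*(p + 4)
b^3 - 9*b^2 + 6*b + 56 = (b - 7)*(b - 4)*(b + 2)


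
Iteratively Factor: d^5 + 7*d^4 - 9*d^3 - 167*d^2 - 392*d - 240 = (d + 3)*(d^4 + 4*d^3 - 21*d^2 - 104*d - 80) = (d + 3)*(d + 4)*(d^3 - 21*d - 20) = (d + 1)*(d + 3)*(d + 4)*(d^2 - d - 20) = (d + 1)*(d + 3)*(d + 4)^2*(d - 5)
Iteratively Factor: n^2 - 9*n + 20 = (n - 5)*(n - 4)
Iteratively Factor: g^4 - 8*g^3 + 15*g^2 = (g - 3)*(g^3 - 5*g^2) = g*(g - 3)*(g^2 - 5*g) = g*(g - 5)*(g - 3)*(g)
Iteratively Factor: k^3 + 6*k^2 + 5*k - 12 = (k - 1)*(k^2 + 7*k + 12) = (k - 1)*(k + 4)*(k + 3)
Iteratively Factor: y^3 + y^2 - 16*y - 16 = (y + 4)*(y^2 - 3*y - 4) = (y - 4)*(y + 4)*(y + 1)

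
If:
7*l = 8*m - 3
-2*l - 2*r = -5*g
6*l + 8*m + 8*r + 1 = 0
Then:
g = 2*r/13 - 8/65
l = -8*r/13 - 4/13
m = 11/104 - 7*r/13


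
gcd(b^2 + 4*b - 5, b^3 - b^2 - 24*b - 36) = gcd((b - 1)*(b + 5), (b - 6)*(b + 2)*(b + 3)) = 1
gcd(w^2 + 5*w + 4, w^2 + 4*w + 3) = w + 1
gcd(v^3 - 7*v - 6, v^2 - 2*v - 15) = 1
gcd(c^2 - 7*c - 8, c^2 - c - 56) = c - 8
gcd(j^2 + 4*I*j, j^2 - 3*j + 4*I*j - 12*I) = j + 4*I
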